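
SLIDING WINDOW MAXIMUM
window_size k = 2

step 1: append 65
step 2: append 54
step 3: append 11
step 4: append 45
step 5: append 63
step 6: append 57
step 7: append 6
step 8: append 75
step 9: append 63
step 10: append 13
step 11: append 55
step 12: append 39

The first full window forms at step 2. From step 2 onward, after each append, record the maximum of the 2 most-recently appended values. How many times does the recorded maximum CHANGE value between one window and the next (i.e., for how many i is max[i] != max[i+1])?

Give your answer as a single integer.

Answer: 7

Derivation:
step 1: append 65 -> window=[65] (not full yet)
step 2: append 54 -> window=[65, 54] -> max=65
step 3: append 11 -> window=[54, 11] -> max=54
step 4: append 45 -> window=[11, 45] -> max=45
step 5: append 63 -> window=[45, 63] -> max=63
step 6: append 57 -> window=[63, 57] -> max=63
step 7: append 6 -> window=[57, 6] -> max=57
step 8: append 75 -> window=[6, 75] -> max=75
step 9: append 63 -> window=[75, 63] -> max=75
step 10: append 13 -> window=[63, 13] -> max=63
step 11: append 55 -> window=[13, 55] -> max=55
step 12: append 39 -> window=[55, 39] -> max=55
Recorded maximums: 65 54 45 63 63 57 75 75 63 55 55
Changes between consecutive maximums: 7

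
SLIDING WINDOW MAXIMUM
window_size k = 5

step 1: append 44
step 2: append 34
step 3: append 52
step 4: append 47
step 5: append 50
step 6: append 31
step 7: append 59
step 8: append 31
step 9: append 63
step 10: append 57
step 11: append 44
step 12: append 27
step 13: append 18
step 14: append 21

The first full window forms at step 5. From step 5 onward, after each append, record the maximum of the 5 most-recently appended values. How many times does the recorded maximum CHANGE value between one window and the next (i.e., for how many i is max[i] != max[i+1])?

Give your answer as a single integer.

step 1: append 44 -> window=[44] (not full yet)
step 2: append 34 -> window=[44, 34] (not full yet)
step 3: append 52 -> window=[44, 34, 52] (not full yet)
step 4: append 47 -> window=[44, 34, 52, 47] (not full yet)
step 5: append 50 -> window=[44, 34, 52, 47, 50] -> max=52
step 6: append 31 -> window=[34, 52, 47, 50, 31] -> max=52
step 7: append 59 -> window=[52, 47, 50, 31, 59] -> max=59
step 8: append 31 -> window=[47, 50, 31, 59, 31] -> max=59
step 9: append 63 -> window=[50, 31, 59, 31, 63] -> max=63
step 10: append 57 -> window=[31, 59, 31, 63, 57] -> max=63
step 11: append 44 -> window=[59, 31, 63, 57, 44] -> max=63
step 12: append 27 -> window=[31, 63, 57, 44, 27] -> max=63
step 13: append 18 -> window=[63, 57, 44, 27, 18] -> max=63
step 14: append 21 -> window=[57, 44, 27, 18, 21] -> max=57
Recorded maximums: 52 52 59 59 63 63 63 63 63 57
Changes between consecutive maximums: 3

Answer: 3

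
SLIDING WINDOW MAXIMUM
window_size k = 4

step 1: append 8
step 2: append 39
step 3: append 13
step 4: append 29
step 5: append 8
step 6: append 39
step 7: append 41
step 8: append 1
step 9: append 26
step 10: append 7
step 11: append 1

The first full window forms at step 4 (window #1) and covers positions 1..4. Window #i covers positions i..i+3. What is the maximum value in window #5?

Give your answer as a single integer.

Answer: 41

Derivation:
step 1: append 8 -> window=[8] (not full yet)
step 2: append 39 -> window=[8, 39] (not full yet)
step 3: append 13 -> window=[8, 39, 13] (not full yet)
step 4: append 29 -> window=[8, 39, 13, 29] -> max=39
step 5: append 8 -> window=[39, 13, 29, 8] -> max=39
step 6: append 39 -> window=[13, 29, 8, 39] -> max=39
step 7: append 41 -> window=[29, 8, 39, 41] -> max=41
step 8: append 1 -> window=[8, 39, 41, 1] -> max=41
Window #5 max = 41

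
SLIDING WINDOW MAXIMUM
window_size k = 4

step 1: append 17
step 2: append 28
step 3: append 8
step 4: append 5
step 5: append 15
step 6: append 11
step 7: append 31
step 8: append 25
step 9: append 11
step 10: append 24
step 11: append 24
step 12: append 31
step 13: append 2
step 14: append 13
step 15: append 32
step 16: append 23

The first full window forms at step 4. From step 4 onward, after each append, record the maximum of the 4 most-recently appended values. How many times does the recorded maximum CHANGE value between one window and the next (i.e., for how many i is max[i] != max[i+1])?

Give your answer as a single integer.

Answer: 5

Derivation:
step 1: append 17 -> window=[17] (not full yet)
step 2: append 28 -> window=[17, 28] (not full yet)
step 3: append 8 -> window=[17, 28, 8] (not full yet)
step 4: append 5 -> window=[17, 28, 8, 5] -> max=28
step 5: append 15 -> window=[28, 8, 5, 15] -> max=28
step 6: append 11 -> window=[8, 5, 15, 11] -> max=15
step 7: append 31 -> window=[5, 15, 11, 31] -> max=31
step 8: append 25 -> window=[15, 11, 31, 25] -> max=31
step 9: append 11 -> window=[11, 31, 25, 11] -> max=31
step 10: append 24 -> window=[31, 25, 11, 24] -> max=31
step 11: append 24 -> window=[25, 11, 24, 24] -> max=25
step 12: append 31 -> window=[11, 24, 24, 31] -> max=31
step 13: append 2 -> window=[24, 24, 31, 2] -> max=31
step 14: append 13 -> window=[24, 31, 2, 13] -> max=31
step 15: append 32 -> window=[31, 2, 13, 32] -> max=32
step 16: append 23 -> window=[2, 13, 32, 23] -> max=32
Recorded maximums: 28 28 15 31 31 31 31 25 31 31 31 32 32
Changes between consecutive maximums: 5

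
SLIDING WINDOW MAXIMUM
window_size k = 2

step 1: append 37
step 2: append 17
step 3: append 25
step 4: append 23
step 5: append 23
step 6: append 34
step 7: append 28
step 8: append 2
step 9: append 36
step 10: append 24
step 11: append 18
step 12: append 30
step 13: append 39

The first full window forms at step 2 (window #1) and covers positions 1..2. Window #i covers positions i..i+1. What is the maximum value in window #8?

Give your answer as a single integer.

Answer: 36

Derivation:
step 1: append 37 -> window=[37] (not full yet)
step 2: append 17 -> window=[37, 17] -> max=37
step 3: append 25 -> window=[17, 25] -> max=25
step 4: append 23 -> window=[25, 23] -> max=25
step 5: append 23 -> window=[23, 23] -> max=23
step 6: append 34 -> window=[23, 34] -> max=34
step 7: append 28 -> window=[34, 28] -> max=34
step 8: append 2 -> window=[28, 2] -> max=28
step 9: append 36 -> window=[2, 36] -> max=36
Window #8 max = 36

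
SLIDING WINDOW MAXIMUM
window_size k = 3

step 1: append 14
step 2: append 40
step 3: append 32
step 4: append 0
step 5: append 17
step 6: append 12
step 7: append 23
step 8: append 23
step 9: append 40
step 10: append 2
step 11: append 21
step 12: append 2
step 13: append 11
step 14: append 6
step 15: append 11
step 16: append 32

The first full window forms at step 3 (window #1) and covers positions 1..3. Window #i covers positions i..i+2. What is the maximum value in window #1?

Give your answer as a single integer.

Answer: 40

Derivation:
step 1: append 14 -> window=[14] (not full yet)
step 2: append 40 -> window=[14, 40] (not full yet)
step 3: append 32 -> window=[14, 40, 32] -> max=40
Window #1 max = 40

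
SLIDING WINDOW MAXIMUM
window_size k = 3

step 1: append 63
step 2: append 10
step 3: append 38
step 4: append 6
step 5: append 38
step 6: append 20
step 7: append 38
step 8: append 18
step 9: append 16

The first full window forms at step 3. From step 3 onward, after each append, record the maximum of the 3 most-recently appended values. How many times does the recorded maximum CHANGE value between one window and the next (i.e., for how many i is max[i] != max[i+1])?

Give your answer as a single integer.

Answer: 1

Derivation:
step 1: append 63 -> window=[63] (not full yet)
step 2: append 10 -> window=[63, 10] (not full yet)
step 3: append 38 -> window=[63, 10, 38] -> max=63
step 4: append 6 -> window=[10, 38, 6] -> max=38
step 5: append 38 -> window=[38, 6, 38] -> max=38
step 6: append 20 -> window=[6, 38, 20] -> max=38
step 7: append 38 -> window=[38, 20, 38] -> max=38
step 8: append 18 -> window=[20, 38, 18] -> max=38
step 9: append 16 -> window=[38, 18, 16] -> max=38
Recorded maximums: 63 38 38 38 38 38 38
Changes between consecutive maximums: 1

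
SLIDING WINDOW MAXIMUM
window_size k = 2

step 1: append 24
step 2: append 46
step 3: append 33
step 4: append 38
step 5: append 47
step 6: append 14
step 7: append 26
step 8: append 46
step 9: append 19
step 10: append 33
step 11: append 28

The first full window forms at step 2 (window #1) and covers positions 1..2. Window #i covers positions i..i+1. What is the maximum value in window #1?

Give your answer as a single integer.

step 1: append 24 -> window=[24] (not full yet)
step 2: append 46 -> window=[24, 46] -> max=46
Window #1 max = 46

Answer: 46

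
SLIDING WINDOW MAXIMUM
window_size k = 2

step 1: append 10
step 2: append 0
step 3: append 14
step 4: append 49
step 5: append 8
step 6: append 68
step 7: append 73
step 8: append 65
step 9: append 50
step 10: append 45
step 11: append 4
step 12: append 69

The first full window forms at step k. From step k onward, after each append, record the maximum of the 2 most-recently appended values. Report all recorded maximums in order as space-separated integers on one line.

Answer: 10 14 49 49 68 73 73 65 50 45 69

Derivation:
step 1: append 10 -> window=[10] (not full yet)
step 2: append 0 -> window=[10, 0] -> max=10
step 3: append 14 -> window=[0, 14] -> max=14
step 4: append 49 -> window=[14, 49] -> max=49
step 5: append 8 -> window=[49, 8] -> max=49
step 6: append 68 -> window=[8, 68] -> max=68
step 7: append 73 -> window=[68, 73] -> max=73
step 8: append 65 -> window=[73, 65] -> max=73
step 9: append 50 -> window=[65, 50] -> max=65
step 10: append 45 -> window=[50, 45] -> max=50
step 11: append 4 -> window=[45, 4] -> max=45
step 12: append 69 -> window=[4, 69] -> max=69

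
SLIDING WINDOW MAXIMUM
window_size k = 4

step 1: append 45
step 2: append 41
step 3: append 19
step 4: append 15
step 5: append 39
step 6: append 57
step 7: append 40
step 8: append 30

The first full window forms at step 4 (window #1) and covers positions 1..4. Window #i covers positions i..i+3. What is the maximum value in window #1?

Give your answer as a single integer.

step 1: append 45 -> window=[45] (not full yet)
step 2: append 41 -> window=[45, 41] (not full yet)
step 3: append 19 -> window=[45, 41, 19] (not full yet)
step 4: append 15 -> window=[45, 41, 19, 15] -> max=45
Window #1 max = 45

Answer: 45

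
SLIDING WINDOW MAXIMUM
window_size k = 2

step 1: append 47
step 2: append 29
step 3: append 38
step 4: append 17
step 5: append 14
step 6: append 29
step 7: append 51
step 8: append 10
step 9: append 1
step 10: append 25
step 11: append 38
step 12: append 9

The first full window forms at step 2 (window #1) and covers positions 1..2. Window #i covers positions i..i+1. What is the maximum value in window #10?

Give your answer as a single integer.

step 1: append 47 -> window=[47] (not full yet)
step 2: append 29 -> window=[47, 29] -> max=47
step 3: append 38 -> window=[29, 38] -> max=38
step 4: append 17 -> window=[38, 17] -> max=38
step 5: append 14 -> window=[17, 14] -> max=17
step 6: append 29 -> window=[14, 29] -> max=29
step 7: append 51 -> window=[29, 51] -> max=51
step 8: append 10 -> window=[51, 10] -> max=51
step 9: append 1 -> window=[10, 1] -> max=10
step 10: append 25 -> window=[1, 25] -> max=25
step 11: append 38 -> window=[25, 38] -> max=38
Window #10 max = 38

Answer: 38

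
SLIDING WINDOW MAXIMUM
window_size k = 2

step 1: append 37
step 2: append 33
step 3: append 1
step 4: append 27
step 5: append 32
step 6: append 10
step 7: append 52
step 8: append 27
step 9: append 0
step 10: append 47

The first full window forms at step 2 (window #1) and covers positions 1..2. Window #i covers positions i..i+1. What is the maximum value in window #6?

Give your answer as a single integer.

step 1: append 37 -> window=[37] (not full yet)
step 2: append 33 -> window=[37, 33] -> max=37
step 3: append 1 -> window=[33, 1] -> max=33
step 4: append 27 -> window=[1, 27] -> max=27
step 5: append 32 -> window=[27, 32] -> max=32
step 6: append 10 -> window=[32, 10] -> max=32
step 7: append 52 -> window=[10, 52] -> max=52
Window #6 max = 52

Answer: 52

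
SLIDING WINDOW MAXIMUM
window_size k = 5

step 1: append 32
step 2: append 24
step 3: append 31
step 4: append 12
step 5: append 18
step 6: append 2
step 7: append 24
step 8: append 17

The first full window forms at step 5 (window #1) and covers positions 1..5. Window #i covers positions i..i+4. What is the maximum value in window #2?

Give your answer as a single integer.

Answer: 31

Derivation:
step 1: append 32 -> window=[32] (not full yet)
step 2: append 24 -> window=[32, 24] (not full yet)
step 3: append 31 -> window=[32, 24, 31] (not full yet)
step 4: append 12 -> window=[32, 24, 31, 12] (not full yet)
step 5: append 18 -> window=[32, 24, 31, 12, 18] -> max=32
step 6: append 2 -> window=[24, 31, 12, 18, 2] -> max=31
Window #2 max = 31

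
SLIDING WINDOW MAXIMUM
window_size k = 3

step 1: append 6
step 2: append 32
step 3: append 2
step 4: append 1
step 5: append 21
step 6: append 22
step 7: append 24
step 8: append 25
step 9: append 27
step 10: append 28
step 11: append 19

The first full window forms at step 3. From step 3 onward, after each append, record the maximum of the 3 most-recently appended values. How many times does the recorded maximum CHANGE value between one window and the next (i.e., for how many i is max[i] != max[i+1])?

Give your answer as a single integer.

step 1: append 6 -> window=[6] (not full yet)
step 2: append 32 -> window=[6, 32] (not full yet)
step 3: append 2 -> window=[6, 32, 2] -> max=32
step 4: append 1 -> window=[32, 2, 1] -> max=32
step 5: append 21 -> window=[2, 1, 21] -> max=21
step 6: append 22 -> window=[1, 21, 22] -> max=22
step 7: append 24 -> window=[21, 22, 24] -> max=24
step 8: append 25 -> window=[22, 24, 25] -> max=25
step 9: append 27 -> window=[24, 25, 27] -> max=27
step 10: append 28 -> window=[25, 27, 28] -> max=28
step 11: append 19 -> window=[27, 28, 19] -> max=28
Recorded maximums: 32 32 21 22 24 25 27 28 28
Changes between consecutive maximums: 6

Answer: 6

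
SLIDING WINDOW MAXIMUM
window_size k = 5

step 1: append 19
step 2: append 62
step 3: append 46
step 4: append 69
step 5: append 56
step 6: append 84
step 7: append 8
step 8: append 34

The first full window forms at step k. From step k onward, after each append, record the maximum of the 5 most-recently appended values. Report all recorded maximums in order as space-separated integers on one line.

Answer: 69 84 84 84

Derivation:
step 1: append 19 -> window=[19] (not full yet)
step 2: append 62 -> window=[19, 62] (not full yet)
step 3: append 46 -> window=[19, 62, 46] (not full yet)
step 4: append 69 -> window=[19, 62, 46, 69] (not full yet)
step 5: append 56 -> window=[19, 62, 46, 69, 56] -> max=69
step 6: append 84 -> window=[62, 46, 69, 56, 84] -> max=84
step 7: append 8 -> window=[46, 69, 56, 84, 8] -> max=84
step 8: append 34 -> window=[69, 56, 84, 8, 34] -> max=84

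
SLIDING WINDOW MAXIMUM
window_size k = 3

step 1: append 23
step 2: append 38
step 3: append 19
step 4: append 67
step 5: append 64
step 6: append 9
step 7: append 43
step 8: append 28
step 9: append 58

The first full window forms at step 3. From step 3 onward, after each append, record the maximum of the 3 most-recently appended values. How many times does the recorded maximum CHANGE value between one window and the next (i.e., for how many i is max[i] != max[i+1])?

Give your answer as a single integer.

step 1: append 23 -> window=[23] (not full yet)
step 2: append 38 -> window=[23, 38] (not full yet)
step 3: append 19 -> window=[23, 38, 19] -> max=38
step 4: append 67 -> window=[38, 19, 67] -> max=67
step 5: append 64 -> window=[19, 67, 64] -> max=67
step 6: append 9 -> window=[67, 64, 9] -> max=67
step 7: append 43 -> window=[64, 9, 43] -> max=64
step 8: append 28 -> window=[9, 43, 28] -> max=43
step 9: append 58 -> window=[43, 28, 58] -> max=58
Recorded maximums: 38 67 67 67 64 43 58
Changes between consecutive maximums: 4

Answer: 4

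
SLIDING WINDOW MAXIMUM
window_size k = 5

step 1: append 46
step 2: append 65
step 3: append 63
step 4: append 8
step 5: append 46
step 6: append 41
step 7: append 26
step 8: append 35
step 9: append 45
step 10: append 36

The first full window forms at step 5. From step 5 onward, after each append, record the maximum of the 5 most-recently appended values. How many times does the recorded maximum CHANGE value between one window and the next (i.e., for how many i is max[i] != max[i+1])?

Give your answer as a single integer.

step 1: append 46 -> window=[46] (not full yet)
step 2: append 65 -> window=[46, 65] (not full yet)
step 3: append 63 -> window=[46, 65, 63] (not full yet)
step 4: append 8 -> window=[46, 65, 63, 8] (not full yet)
step 5: append 46 -> window=[46, 65, 63, 8, 46] -> max=65
step 6: append 41 -> window=[65, 63, 8, 46, 41] -> max=65
step 7: append 26 -> window=[63, 8, 46, 41, 26] -> max=63
step 8: append 35 -> window=[8, 46, 41, 26, 35] -> max=46
step 9: append 45 -> window=[46, 41, 26, 35, 45] -> max=46
step 10: append 36 -> window=[41, 26, 35, 45, 36] -> max=45
Recorded maximums: 65 65 63 46 46 45
Changes between consecutive maximums: 3

Answer: 3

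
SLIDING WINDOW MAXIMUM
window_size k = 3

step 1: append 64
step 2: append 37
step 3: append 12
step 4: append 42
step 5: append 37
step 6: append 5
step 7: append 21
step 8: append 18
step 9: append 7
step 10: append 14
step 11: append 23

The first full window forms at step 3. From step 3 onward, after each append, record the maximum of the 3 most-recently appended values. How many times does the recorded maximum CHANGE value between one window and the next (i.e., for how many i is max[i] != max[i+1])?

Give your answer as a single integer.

step 1: append 64 -> window=[64] (not full yet)
step 2: append 37 -> window=[64, 37] (not full yet)
step 3: append 12 -> window=[64, 37, 12] -> max=64
step 4: append 42 -> window=[37, 12, 42] -> max=42
step 5: append 37 -> window=[12, 42, 37] -> max=42
step 6: append 5 -> window=[42, 37, 5] -> max=42
step 7: append 21 -> window=[37, 5, 21] -> max=37
step 8: append 18 -> window=[5, 21, 18] -> max=21
step 9: append 7 -> window=[21, 18, 7] -> max=21
step 10: append 14 -> window=[18, 7, 14] -> max=18
step 11: append 23 -> window=[7, 14, 23] -> max=23
Recorded maximums: 64 42 42 42 37 21 21 18 23
Changes between consecutive maximums: 5

Answer: 5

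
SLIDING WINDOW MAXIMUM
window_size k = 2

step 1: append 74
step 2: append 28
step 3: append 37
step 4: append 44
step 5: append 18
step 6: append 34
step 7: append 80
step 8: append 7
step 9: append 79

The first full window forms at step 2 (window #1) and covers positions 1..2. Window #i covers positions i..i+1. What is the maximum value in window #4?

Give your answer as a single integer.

Answer: 44

Derivation:
step 1: append 74 -> window=[74] (not full yet)
step 2: append 28 -> window=[74, 28] -> max=74
step 3: append 37 -> window=[28, 37] -> max=37
step 4: append 44 -> window=[37, 44] -> max=44
step 5: append 18 -> window=[44, 18] -> max=44
Window #4 max = 44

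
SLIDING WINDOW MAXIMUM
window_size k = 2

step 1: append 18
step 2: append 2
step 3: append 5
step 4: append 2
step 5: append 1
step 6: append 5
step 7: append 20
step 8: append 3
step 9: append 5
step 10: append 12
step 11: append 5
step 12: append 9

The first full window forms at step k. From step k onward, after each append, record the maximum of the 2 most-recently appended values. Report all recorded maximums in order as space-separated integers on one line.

Answer: 18 5 5 2 5 20 20 5 12 12 9

Derivation:
step 1: append 18 -> window=[18] (not full yet)
step 2: append 2 -> window=[18, 2] -> max=18
step 3: append 5 -> window=[2, 5] -> max=5
step 4: append 2 -> window=[5, 2] -> max=5
step 5: append 1 -> window=[2, 1] -> max=2
step 6: append 5 -> window=[1, 5] -> max=5
step 7: append 20 -> window=[5, 20] -> max=20
step 8: append 3 -> window=[20, 3] -> max=20
step 9: append 5 -> window=[3, 5] -> max=5
step 10: append 12 -> window=[5, 12] -> max=12
step 11: append 5 -> window=[12, 5] -> max=12
step 12: append 9 -> window=[5, 9] -> max=9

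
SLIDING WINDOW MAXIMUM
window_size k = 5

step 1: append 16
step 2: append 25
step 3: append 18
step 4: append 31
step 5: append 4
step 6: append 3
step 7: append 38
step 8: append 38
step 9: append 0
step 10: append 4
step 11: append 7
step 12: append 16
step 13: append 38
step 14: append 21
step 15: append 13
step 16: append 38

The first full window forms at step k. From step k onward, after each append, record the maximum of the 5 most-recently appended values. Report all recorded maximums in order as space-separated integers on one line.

step 1: append 16 -> window=[16] (not full yet)
step 2: append 25 -> window=[16, 25] (not full yet)
step 3: append 18 -> window=[16, 25, 18] (not full yet)
step 4: append 31 -> window=[16, 25, 18, 31] (not full yet)
step 5: append 4 -> window=[16, 25, 18, 31, 4] -> max=31
step 6: append 3 -> window=[25, 18, 31, 4, 3] -> max=31
step 7: append 38 -> window=[18, 31, 4, 3, 38] -> max=38
step 8: append 38 -> window=[31, 4, 3, 38, 38] -> max=38
step 9: append 0 -> window=[4, 3, 38, 38, 0] -> max=38
step 10: append 4 -> window=[3, 38, 38, 0, 4] -> max=38
step 11: append 7 -> window=[38, 38, 0, 4, 7] -> max=38
step 12: append 16 -> window=[38, 0, 4, 7, 16] -> max=38
step 13: append 38 -> window=[0, 4, 7, 16, 38] -> max=38
step 14: append 21 -> window=[4, 7, 16, 38, 21] -> max=38
step 15: append 13 -> window=[7, 16, 38, 21, 13] -> max=38
step 16: append 38 -> window=[16, 38, 21, 13, 38] -> max=38

Answer: 31 31 38 38 38 38 38 38 38 38 38 38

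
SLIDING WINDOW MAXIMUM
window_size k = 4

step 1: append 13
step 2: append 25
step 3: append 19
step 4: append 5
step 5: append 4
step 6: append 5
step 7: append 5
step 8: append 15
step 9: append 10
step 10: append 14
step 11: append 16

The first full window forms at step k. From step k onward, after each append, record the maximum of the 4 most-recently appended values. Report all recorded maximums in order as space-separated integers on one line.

Answer: 25 25 19 5 15 15 15 16

Derivation:
step 1: append 13 -> window=[13] (not full yet)
step 2: append 25 -> window=[13, 25] (not full yet)
step 3: append 19 -> window=[13, 25, 19] (not full yet)
step 4: append 5 -> window=[13, 25, 19, 5] -> max=25
step 5: append 4 -> window=[25, 19, 5, 4] -> max=25
step 6: append 5 -> window=[19, 5, 4, 5] -> max=19
step 7: append 5 -> window=[5, 4, 5, 5] -> max=5
step 8: append 15 -> window=[4, 5, 5, 15] -> max=15
step 9: append 10 -> window=[5, 5, 15, 10] -> max=15
step 10: append 14 -> window=[5, 15, 10, 14] -> max=15
step 11: append 16 -> window=[15, 10, 14, 16] -> max=16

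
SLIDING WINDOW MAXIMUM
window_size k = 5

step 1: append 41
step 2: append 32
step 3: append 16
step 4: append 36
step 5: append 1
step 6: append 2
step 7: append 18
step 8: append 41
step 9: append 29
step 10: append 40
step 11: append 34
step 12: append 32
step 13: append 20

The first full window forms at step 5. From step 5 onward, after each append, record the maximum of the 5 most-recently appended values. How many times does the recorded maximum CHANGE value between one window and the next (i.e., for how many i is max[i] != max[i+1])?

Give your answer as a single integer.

Answer: 3

Derivation:
step 1: append 41 -> window=[41] (not full yet)
step 2: append 32 -> window=[41, 32] (not full yet)
step 3: append 16 -> window=[41, 32, 16] (not full yet)
step 4: append 36 -> window=[41, 32, 16, 36] (not full yet)
step 5: append 1 -> window=[41, 32, 16, 36, 1] -> max=41
step 6: append 2 -> window=[32, 16, 36, 1, 2] -> max=36
step 7: append 18 -> window=[16, 36, 1, 2, 18] -> max=36
step 8: append 41 -> window=[36, 1, 2, 18, 41] -> max=41
step 9: append 29 -> window=[1, 2, 18, 41, 29] -> max=41
step 10: append 40 -> window=[2, 18, 41, 29, 40] -> max=41
step 11: append 34 -> window=[18, 41, 29, 40, 34] -> max=41
step 12: append 32 -> window=[41, 29, 40, 34, 32] -> max=41
step 13: append 20 -> window=[29, 40, 34, 32, 20] -> max=40
Recorded maximums: 41 36 36 41 41 41 41 41 40
Changes between consecutive maximums: 3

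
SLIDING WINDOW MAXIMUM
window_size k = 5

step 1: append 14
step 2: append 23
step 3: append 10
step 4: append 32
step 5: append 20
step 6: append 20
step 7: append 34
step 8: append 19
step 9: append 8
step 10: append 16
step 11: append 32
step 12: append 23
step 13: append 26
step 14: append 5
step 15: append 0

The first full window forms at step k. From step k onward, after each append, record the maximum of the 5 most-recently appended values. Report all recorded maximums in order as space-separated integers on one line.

step 1: append 14 -> window=[14] (not full yet)
step 2: append 23 -> window=[14, 23] (not full yet)
step 3: append 10 -> window=[14, 23, 10] (not full yet)
step 4: append 32 -> window=[14, 23, 10, 32] (not full yet)
step 5: append 20 -> window=[14, 23, 10, 32, 20] -> max=32
step 6: append 20 -> window=[23, 10, 32, 20, 20] -> max=32
step 7: append 34 -> window=[10, 32, 20, 20, 34] -> max=34
step 8: append 19 -> window=[32, 20, 20, 34, 19] -> max=34
step 9: append 8 -> window=[20, 20, 34, 19, 8] -> max=34
step 10: append 16 -> window=[20, 34, 19, 8, 16] -> max=34
step 11: append 32 -> window=[34, 19, 8, 16, 32] -> max=34
step 12: append 23 -> window=[19, 8, 16, 32, 23] -> max=32
step 13: append 26 -> window=[8, 16, 32, 23, 26] -> max=32
step 14: append 5 -> window=[16, 32, 23, 26, 5] -> max=32
step 15: append 0 -> window=[32, 23, 26, 5, 0] -> max=32

Answer: 32 32 34 34 34 34 34 32 32 32 32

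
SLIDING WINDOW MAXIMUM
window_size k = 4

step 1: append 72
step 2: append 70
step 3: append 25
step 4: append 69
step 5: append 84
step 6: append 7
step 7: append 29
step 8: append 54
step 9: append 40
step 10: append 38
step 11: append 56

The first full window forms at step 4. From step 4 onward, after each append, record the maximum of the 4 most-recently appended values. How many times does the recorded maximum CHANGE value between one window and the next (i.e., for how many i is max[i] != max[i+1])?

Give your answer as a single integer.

Answer: 3

Derivation:
step 1: append 72 -> window=[72] (not full yet)
step 2: append 70 -> window=[72, 70] (not full yet)
step 3: append 25 -> window=[72, 70, 25] (not full yet)
step 4: append 69 -> window=[72, 70, 25, 69] -> max=72
step 5: append 84 -> window=[70, 25, 69, 84] -> max=84
step 6: append 7 -> window=[25, 69, 84, 7] -> max=84
step 7: append 29 -> window=[69, 84, 7, 29] -> max=84
step 8: append 54 -> window=[84, 7, 29, 54] -> max=84
step 9: append 40 -> window=[7, 29, 54, 40] -> max=54
step 10: append 38 -> window=[29, 54, 40, 38] -> max=54
step 11: append 56 -> window=[54, 40, 38, 56] -> max=56
Recorded maximums: 72 84 84 84 84 54 54 56
Changes between consecutive maximums: 3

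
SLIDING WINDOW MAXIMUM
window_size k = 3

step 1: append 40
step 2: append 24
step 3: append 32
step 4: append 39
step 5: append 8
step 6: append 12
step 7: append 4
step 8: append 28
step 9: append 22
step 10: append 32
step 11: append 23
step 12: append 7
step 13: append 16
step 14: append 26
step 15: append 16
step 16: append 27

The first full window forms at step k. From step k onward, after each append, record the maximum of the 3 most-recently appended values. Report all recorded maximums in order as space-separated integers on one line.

Answer: 40 39 39 39 12 28 28 32 32 32 23 26 26 27

Derivation:
step 1: append 40 -> window=[40] (not full yet)
step 2: append 24 -> window=[40, 24] (not full yet)
step 3: append 32 -> window=[40, 24, 32] -> max=40
step 4: append 39 -> window=[24, 32, 39] -> max=39
step 5: append 8 -> window=[32, 39, 8] -> max=39
step 6: append 12 -> window=[39, 8, 12] -> max=39
step 7: append 4 -> window=[8, 12, 4] -> max=12
step 8: append 28 -> window=[12, 4, 28] -> max=28
step 9: append 22 -> window=[4, 28, 22] -> max=28
step 10: append 32 -> window=[28, 22, 32] -> max=32
step 11: append 23 -> window=[22, 32, 23] -> max=32
step 12: append 7 -> window=[32, 23, 7] -> max=32
step 13: append 16 -> window=[23, 7, 16] -> max=23
step 14: append 26 -> window=[7, 16, 26] -> max=26
step 15: append 16 -> window=[16, 26, 16] -> max=26
step 16: append 27 -> window=[26, 16, 27] -> max=27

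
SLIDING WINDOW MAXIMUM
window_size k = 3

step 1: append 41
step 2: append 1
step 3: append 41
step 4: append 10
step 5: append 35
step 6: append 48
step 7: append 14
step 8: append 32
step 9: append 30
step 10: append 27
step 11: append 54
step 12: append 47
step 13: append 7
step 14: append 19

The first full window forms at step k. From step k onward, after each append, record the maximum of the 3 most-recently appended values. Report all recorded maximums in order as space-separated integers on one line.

Answer: 41 41 41 48 48 48 32 32 54 54 54 47

Derivation:
step 1: append 41 -> window=[41] (not full yet)
step 2: append 1 -> window=[41, 1] (not full yet)
step 3: append 41 -> window=[41, 1, 41] -> max=41
step 4: append 10 -> window=[1, 41, 10] -> max=41
step 5: append 35 -> window=[41, 10, 35] -> max=41
step 6: append 48 -> window=[10, 35, 48] -> max=48
step 7: append 14 -> window=[35, 48, 14] -> max=48
step 8: append 32 -> window=[48, 14, 32] -> max=48
step 9: append 30 -> window=[14, 32, 30] -> max=32
step 10: append 27 -> window=[32, 30, 27] -> max=32
step 11: append 54 -> window=[30, 27, 54] -> max=54
step 12: append 47 -> window=[27, 54, 47] -> max=54
step 13: append 7 -> window=[54, 47, 7] -> max=54
step 14: append 19 -> window=[47, 7, 19] -> max=47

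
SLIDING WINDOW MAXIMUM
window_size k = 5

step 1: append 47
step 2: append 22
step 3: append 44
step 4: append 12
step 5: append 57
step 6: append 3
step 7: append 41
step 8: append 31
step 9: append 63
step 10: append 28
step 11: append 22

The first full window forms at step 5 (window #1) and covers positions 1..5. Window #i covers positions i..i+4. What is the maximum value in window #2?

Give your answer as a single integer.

step 1: append 47 -> window=[47] (not full yet)
step 2: append 22 -> window=[47, 22] (not full yet)
step 3: append 44 -> window=[47, 22, 44] (not full yet)
step 4: append 12 -> window=[47, 22, 44, 12] (not full yet)
step 5: append 57 -> window=[47, 22, 44, 12, 57] -> max=57
step 6: append 3 -> window=[22, 44, 12, 57, 3] -> max=57
Window #2 max = 57

Answer: 57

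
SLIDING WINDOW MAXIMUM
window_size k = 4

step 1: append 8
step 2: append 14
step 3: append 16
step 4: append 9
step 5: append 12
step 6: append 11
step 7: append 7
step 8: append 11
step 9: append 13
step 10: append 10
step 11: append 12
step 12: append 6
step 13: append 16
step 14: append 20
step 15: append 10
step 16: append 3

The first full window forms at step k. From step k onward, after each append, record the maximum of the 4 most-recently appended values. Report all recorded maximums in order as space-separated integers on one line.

step 1: append 8 -> window=[8] (not full yet)
step 2: append 14 -> window=[8, 14] (not full yet)
step 3: append 16 -> window=[8, 14, 16] (not full yet)
step 4: append 9 -> window=[8, 14, 16, 9] -> max=16
step 5: append 12 -> window=[14, 16, 9, 12] -> max=16
step 6: append 11 -> window=[16, 9, 12, 11] -> max=16
step 7: append 7 -> window=[9, 12, 11, 7] -> max=12
step 8: append 11 -> window=[12, 11, 7, 11] -> max=12
step 9: append 13 -> window=[11, 7, 11, 13] -> max=13
step 10: append 10 -> window=[7, 11, 13, 10] -> max=13
step 11: append 12 -> window=[11, 13, 10, 12] -> max=13
step 12: append 6 -> window=[13, 10, 12, 6] -> max=13
step 13: append 16 -> window=[10, 12, 6, 16] -> max=16
step 14: append 20 -> window=[12, 6, 16, 20] -> max=20
step 15: append 10 -> window=[6, 16, 20, 10] -> max=20
step 16: append 3 -> window=[16, 20, 10, 3] -> max=20

Answer: 16 16 16 12 12 13 13 13 13 16 20 20 20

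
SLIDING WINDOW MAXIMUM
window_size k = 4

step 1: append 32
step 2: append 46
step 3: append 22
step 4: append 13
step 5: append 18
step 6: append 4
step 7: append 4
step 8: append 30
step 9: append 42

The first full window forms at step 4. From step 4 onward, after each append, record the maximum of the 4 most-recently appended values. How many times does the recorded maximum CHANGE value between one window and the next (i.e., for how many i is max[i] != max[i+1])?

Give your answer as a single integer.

Answer: 4

Derivation:
step 1: append 32 -> window=[32] (not full yet)
step 2: append 46 -> window=[32, 46] (not full yet)
step 3: append 22 -> window=[32, 46, 22] (not full yet)
step 4: append 13 -> window=[32, 46, 22, 13] -> max=46
step 5: append 18 -> window=[46, 22, 13, 18] -> max=46
step 6: append 4 -> window=[22, 13, 18, 4] -> max=22
step 7: append 4 -> window=[13, 18, 4, 4] -> max=18
step 8: append 30 -> window=[18, 4, 4, 30] -> max=30
step 9: append 42 -> window=[4, 4, 30, 42] -> max=42
Recorded maximums: 46 46 22 18 30 42
Changes between consecutive maximums: 4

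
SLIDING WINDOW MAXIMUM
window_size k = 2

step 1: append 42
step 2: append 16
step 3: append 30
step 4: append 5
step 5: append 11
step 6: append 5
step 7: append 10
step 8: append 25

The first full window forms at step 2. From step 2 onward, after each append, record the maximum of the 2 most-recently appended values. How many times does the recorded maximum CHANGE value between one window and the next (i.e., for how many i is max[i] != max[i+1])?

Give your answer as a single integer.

Answer: 4

Derivation:
step 1: append 42 -> window=[42] (not full yet)
step 2: append 16 -> window=[42, 16] -> max=42
step 3: append 30 -> window=[16, 30] -> max=30
step 4: append 5 -> window=[30, 5] -> max=30
step 5: append 11 -> window=[5, 11] -> max=11
step 6: append 5 -> window=[11, 5] -> max=11
step 7: append 10 -> window=[5, 10] -> max=10
step 8: append 25 -> window=[10, 25] -> max=25
Recorded maximums: 42 30 30 11 11 10 25
Changes between consecutive maximums: 4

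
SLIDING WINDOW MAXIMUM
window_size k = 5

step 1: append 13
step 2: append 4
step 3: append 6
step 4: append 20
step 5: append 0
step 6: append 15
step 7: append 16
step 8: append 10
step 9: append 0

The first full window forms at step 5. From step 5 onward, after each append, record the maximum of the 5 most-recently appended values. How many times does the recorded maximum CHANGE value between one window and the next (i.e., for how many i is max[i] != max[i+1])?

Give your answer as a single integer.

Answer: 1

Derivation:
step 1: append 13 -> window=[13] (not full yet)
step 2: append 4 -> window=[13, 4] (not full yet)
step 3: append 6 -> window=[13, 4, 6] (not full yet)
step 4: append 20 -> window=[13, 4, 6, 20] (not full yet)
step 5: append 0 -> window=[13, 4, 6, 20, 0] -> max=20
step 6: append 15 -> window=[4, 6, 20, 0, 15] -> max=20
step 7: append 16 -> window=[6, 20, 0, 15, 16] -> max=20
step 8: append 10 -> window=[20, 0, 15, 16, 10] -> max=20
step 9: append 0 -> window=[0, 15, 16, 10, 0] -> max=16
Recorded maximums: 20 20 20 20 16
Changes between consecutive maximums: 1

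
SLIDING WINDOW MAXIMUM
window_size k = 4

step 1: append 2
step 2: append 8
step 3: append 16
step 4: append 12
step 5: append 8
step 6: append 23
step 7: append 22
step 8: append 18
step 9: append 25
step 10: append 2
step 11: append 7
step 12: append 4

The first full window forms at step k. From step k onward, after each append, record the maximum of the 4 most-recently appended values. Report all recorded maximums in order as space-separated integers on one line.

step 1: append 2 -> window=[2] (not full yet)
step 2: append 8 -> window=[2, 8] (not full yet)
step 3: append 16 -> window=[2, 8, 16] (not full yet)
step 4: append 12 -> window=[2, 8, 16, 12] -> max=16
step 5: append 8 -> window=[8, 16, 12, 8] -> max=16
step 6: append 23 -> window=[16, 12, 8, 23] -> max=23
step 7: append 22 -> window=[12, 8, 23, 22] -> max=23
step 8: append 18 -> window=[8, 23, 22, 18] -> max=23
step 9: append 25 -> window=[23, 22, 18, 25] -> max=25
step 10: append 2 -> window=[22, 18, 25, 2] -> max=25
step 11: append 7 -> window=[18, 25, 2, 7] -> max=25
step 12: append 4 -> window=[25, 2, 7, 4] -> max=25

Answer: 16 16 23 23 23 25 25 25 25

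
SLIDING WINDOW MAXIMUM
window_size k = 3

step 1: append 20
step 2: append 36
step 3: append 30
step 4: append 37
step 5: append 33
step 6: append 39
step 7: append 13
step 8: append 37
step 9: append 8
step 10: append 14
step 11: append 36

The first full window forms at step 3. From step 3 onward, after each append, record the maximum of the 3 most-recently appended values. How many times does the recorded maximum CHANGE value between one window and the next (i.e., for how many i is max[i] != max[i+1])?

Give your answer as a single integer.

step 1: append 20 -> window=[20] (not full yet)
step 2: append 36 -> window=[20, 36] (not full yet)
step 3: append 30 -> window=[20, 36, 30] -> max=36
step 4: append 37 -> window=[36, 30, 37] -> max=37
step 5: append 33 -> window=[30, 37, 33] -> max=37
step 6: append 39 -> window=[37, 33, 39] -> max=39
step 7: append 13 -> window=[33, 39, 13] -> max=39
step 8: append 37 -> window=[39, 13, 37] -> max=39
step 9: append 8 -> window=[13, 37, 8] -> max=37
step 10: append 14 -> window=[37, 8, 14] -> max=37
step 11: append 36 -> window=[8, 14, 36] -> max=36
Recorded maximums: 36 37 37 39 39 39 37 37 36
Changes between consecutive maximums: 4

Answer: 4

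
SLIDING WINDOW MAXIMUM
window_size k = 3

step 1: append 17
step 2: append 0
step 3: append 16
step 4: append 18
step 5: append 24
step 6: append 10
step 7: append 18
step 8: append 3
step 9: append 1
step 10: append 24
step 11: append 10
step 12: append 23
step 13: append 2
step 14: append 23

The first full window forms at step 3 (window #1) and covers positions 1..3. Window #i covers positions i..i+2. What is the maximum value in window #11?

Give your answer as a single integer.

Answer: 23

Derivation:
step 1: append 17 -> window=[17] (not full yet)
step 2: append 0 -> window=[17, 0] (not full yet)
step 3: append 16 -> window=[17, 0, 16] -> max=17
step 4: append 18 -> window=[0, 16, 18] -> max=18
step 5: append 24 -> window=[16, 18, 24] -> max=24
step 6: append 10 -> window=[18, 24, 10] -> max=24
step 7: append 18 -> window=[24, 10, 18] -> max=24
step 8: append 3 -> window=[10, 18, 3] -> max=18
step 9: append 1 -> window=[18, 3, 1] -> max=18
step 10: append 24 -> window=[3, 1, 24] -> max=24
step 11: append 10 -> window=[1, 24, 10] -> max=24
step 12: append 23 -> window=[24, 10, 23] -> max=24
step 13: append 2 -> window=[10, 23, 2] -> max=23
Window #11 max = 23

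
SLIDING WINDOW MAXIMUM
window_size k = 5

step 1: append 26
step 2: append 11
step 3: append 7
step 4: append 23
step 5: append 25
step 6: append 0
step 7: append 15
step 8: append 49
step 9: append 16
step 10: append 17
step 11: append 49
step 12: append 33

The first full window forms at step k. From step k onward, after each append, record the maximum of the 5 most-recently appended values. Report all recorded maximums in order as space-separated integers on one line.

step 1: append 26 -> window=[26] (not full yet)
step 2: append 11 -> window=[26, 11] (not full yet)
step 3: append 7 -> window=[26, 11, 7] (not full yet)
step 4: append 23 -> window=[26, 11, 7, 23] (not full yet)
step 5: append 25 -> window=[26, 11, 7, 23, 25] -> max=26
step 6: append 0 -> window=[11, 7, 23, 25, 0] -> max=25
step 7: append 15 -> window=[7, 23, 25, 0, 15] -> max=25
step 8: append 49 -> window=[23, 25, 0, 15, 49] -> max=49
step 9: append 16 -> window=[25, 0, 15, 49, 16] -> max=49
step 10: append 17 -> window=[0, 15, 49, 16, 17] -> max=49
step 11: append 49 -> window=[15, 49, 16, 17, 49] -> max=49
step 12: append 33 -> window=[49, 16, 17, 49, 33] -> max=49

Answer: 26 25 25 49 49 49 49 49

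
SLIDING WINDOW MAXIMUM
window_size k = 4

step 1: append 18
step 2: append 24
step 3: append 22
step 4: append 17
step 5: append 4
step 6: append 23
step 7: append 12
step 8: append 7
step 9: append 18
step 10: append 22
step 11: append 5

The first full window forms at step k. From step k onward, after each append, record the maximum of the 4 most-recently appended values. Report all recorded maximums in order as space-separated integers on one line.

step 1: append 18 -> window=[18] (not full yet)
step 2: append 24 -> window=[18, 24] (not full yet)
step 3: append 22 -> window=[18, 24, 22] (not full yet)
step 4: append 17 -> window=[18, 24, 22, 17] -> max=24
step 5: append 4 -> window=[24, 22, 17, 4] -> max=24
step 6: append 23 -> window=[22, 17, 4, 23] -> max=23
step 7: append 12 -> window=[17, 4, 23, 12] -> max=23
step 8: append 7 -> window=[4, 23, 12, 7] -> max=23
step 9: append 18 -> window=[23, 12, 7, 18] -> max=23
step 10: append 22 -> window=[12, 7, 18, 22] -> max=22
step 11: append 5 -> window=[7, 18, 22, 5] -> max=22

Answer: 24 24 23 23 23 23 22 22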